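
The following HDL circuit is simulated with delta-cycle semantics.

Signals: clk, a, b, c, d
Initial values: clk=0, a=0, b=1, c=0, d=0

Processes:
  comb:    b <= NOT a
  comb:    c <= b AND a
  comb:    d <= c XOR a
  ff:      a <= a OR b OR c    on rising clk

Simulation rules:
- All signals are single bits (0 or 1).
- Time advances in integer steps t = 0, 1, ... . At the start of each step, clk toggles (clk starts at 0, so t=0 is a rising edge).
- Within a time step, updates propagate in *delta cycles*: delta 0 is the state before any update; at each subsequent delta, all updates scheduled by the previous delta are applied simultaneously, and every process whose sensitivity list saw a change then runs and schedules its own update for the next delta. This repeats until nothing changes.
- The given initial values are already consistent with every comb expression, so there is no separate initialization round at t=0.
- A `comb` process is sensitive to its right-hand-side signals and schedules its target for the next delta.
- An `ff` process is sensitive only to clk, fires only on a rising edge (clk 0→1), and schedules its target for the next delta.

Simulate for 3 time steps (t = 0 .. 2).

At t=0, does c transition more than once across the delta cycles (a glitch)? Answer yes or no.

yes

[bits: b,c,a,clk,d]
t=0: Δ0=10000 Δ1=10010 Δ2=10110 Δ3=01111 Δ4=00110 Δ5=00111 | 5Δ
t=1: Δ0=00111 Δ1=00101 | 1Δ
t=2: Δ0=00101 Δ1=00111 | 1Δ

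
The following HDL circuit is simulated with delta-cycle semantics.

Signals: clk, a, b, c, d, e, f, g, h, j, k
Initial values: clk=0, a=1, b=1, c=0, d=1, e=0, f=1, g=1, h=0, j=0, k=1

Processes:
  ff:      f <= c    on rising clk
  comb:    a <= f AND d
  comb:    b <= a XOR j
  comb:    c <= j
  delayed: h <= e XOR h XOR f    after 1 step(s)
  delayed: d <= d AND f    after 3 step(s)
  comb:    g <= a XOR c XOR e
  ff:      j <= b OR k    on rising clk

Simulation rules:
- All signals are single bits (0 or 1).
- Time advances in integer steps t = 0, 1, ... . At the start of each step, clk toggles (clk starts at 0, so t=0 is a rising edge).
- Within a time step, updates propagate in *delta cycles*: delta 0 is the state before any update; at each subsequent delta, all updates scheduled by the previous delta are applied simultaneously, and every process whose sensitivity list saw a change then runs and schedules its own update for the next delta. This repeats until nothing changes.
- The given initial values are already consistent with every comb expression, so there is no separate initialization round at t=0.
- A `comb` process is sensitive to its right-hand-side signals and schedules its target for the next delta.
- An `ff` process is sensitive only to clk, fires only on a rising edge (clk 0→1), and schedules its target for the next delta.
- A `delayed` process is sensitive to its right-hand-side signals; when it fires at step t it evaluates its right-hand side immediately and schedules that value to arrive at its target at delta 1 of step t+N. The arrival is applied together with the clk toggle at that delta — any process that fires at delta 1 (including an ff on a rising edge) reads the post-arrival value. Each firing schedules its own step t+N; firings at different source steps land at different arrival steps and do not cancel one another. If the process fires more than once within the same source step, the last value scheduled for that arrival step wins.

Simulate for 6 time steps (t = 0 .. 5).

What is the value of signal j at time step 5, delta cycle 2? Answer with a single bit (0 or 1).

t=0 Δ0: a=1 e=0 b=1 d=1 k=1 h=0 c=0 j=0 g=1 clk=0 f=1
  Δ1: clk:0→1
  Δ2: j:0→1, f:1→0
  Δ3: a:1→0, b:1→0, c:0→1
  Δ4: b:0→1
  (4Δ to stable)
t=1 Δ0: a=0 e=0 b=1 d=1 k=1 h=0 c=1 j=1 g=1 clk=1 f=0
  Δ1: clk:1→0
  (1Δ to stable)
t=2 Δ0: a=0 e=0 b=1 d=1 k=1 h=0 c=1 j=1 g=1 clk=0 f=0
  Δ1: clk:0→1
  Δ2: f:0→1
  Δ3: a:0→1
  Δ4: b:1→0, g:1→0
  (4Δ to stable)
t=3 Δ0: a=1 e=0 b=0 d=1 k=1 h=0 c=1 j=1 g=0 clk=1 f=1
  Δ1: d:1→0, h:0→1, clk:1→0
  Δ2: a:1→0
  Δ3: b:0→1, g:0→1
  (3Δ to stable)
t=4 Δ0: a=0 e=0 b=1 d=0 k=1 h=1 c=1 j=1 g=1 clk=0 f=1
  Δ1: h:1→0, clk:0→1
  (1Δ to stable)
t=5 Δ0: a=0 e=0 b=1 d=0 k=1 h=0 c=1 j=1 g=1 clk=1 f=1
  Δ1: d:0→1, h:0→1, clk:1→0
  Δ2: a:0→1
  Δ3: b:1→0, g:1→0
  (3Δ to stable)

1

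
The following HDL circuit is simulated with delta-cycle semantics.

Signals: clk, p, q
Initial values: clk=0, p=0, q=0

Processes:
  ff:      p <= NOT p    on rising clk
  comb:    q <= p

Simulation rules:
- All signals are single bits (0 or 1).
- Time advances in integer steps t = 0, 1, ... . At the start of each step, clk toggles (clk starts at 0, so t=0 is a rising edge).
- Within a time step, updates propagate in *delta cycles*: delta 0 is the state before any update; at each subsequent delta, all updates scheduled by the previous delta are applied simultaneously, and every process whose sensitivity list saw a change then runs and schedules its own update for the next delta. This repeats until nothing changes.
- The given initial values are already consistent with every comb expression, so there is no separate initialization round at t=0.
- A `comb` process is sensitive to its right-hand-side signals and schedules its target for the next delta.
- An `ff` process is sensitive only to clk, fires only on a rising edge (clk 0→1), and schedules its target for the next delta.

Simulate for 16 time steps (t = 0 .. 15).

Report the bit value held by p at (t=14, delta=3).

t0.Δ0 clk=0 q=0 p=0
t0.Δ1 clk=1 q=0 p=0
t0.Δ2 clk=1 q=0 p=1
t0.Δ3 clk=1 q=1 p=1
t1.Δ0 clk=1 q=1 p=1
t1.Δ1 clk=0 q=1 p=1
t2.Δ0 clk=0 q=1 p=1
t2.Δ1 clk=1 q=1 p=1
t2.Δ2 clk=1 q=1 p=0
t2.Δ3 clk=1 q=0 p=0
t3.Δ0 clk=1 q=0 p=0
t3.Δ1 clk=0 q=0 p=0
t4.Δ0 clk=0 q=0 p=0
t4.Δ1 clk=1 q=0 p=0
t4.Δ2 clk=1 q=0 p=1
t4.Δ3 clk=1 q=1 p=1
t5.Δ0 clk=1 q=1 p=1
t5.Δ1 clk=0 q=1 p=1
t6.Δ0 clk=0 q=1 p=1
t6.Δ1 clk=1 q=1 p=1
t6.Δ2 clk=1 q=1 p=0
t6.Δ3 clk=1 q=0 p=0
t7.Δ0 clk=1 q=0 p=0
t7.Δ1 clk=0 q=0 p=0
t8.Δ0 clk=0 q=0 p=0
t8.Δ1 clk=1 q=0 p=0
t8.Δ2 clk=1 q=0 p=1
t8.Δ3 clk=1 q=1 p=1
t9.Δ0 clk=1 q=1 p=1
t9.Δ1 clk=0 q=1 p=1
t10.Δ0 clk=0 q=1 p=1
t10.Δ1 clk=1 q=1 p=1
t10.Δ2 clk=1 q=1 p=0
t10.Δ3 clk=1 q=0 p=0
t11.Δ0 clk=1 q=0 p=0
t11.Δ1 clk=0 q=0 p=0
t12.Δ0 clk=0 q=0 p=0
t12.Δ1 clk=1 q=0 p=0
t12.Δ2 clk=1 q=0 p=1
t12.Δ3 clk=1 q=1 p=1
t13.Δ0 clk=1 q=1 p=1
t13.Δ1 clk=0 q=1 p=1
t14.Δ0 clk=0 q=1 p=1
t14.Δ1 clk=1 q=1 p=1
t14.Δ2 clk=1 q=1 p=0
t14.Δ3 clk=1 q=0 p=0
t15.Δ0 clk=1 q=0 p=0
t15.Δ1 clk=0 q=0 p=0

0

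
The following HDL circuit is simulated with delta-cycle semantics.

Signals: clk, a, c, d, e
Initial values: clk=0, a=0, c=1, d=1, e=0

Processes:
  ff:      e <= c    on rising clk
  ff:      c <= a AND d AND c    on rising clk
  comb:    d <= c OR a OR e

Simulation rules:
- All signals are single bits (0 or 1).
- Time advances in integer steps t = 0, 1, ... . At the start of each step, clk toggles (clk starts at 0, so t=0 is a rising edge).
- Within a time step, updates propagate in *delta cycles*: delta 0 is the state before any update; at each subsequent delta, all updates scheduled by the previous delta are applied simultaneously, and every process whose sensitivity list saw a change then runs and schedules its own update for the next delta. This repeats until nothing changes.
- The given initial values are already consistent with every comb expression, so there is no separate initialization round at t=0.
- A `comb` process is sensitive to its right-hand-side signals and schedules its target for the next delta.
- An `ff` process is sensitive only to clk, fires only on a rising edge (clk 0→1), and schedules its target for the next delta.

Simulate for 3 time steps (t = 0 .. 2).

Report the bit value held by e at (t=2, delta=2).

0

t=0 Δ0: clk=0 c=1 e=0 a=0 d=1
  Δ1: clk:0→1
  Δ2: c:1→0, e:0→1
  (2Δ to stable)
t=1 Δ0: clk=1 c=0 e=1 a=0 d=1
  Δ1: clk:1→0
  (1Δ to stable)
t=2 Δ0: clk=0 c=0 e=1 a=0 d=1
  Δ1: clk:0→1
  Δ2: e:1→0
  Δ3: d:1→0
  (3Δ to stable)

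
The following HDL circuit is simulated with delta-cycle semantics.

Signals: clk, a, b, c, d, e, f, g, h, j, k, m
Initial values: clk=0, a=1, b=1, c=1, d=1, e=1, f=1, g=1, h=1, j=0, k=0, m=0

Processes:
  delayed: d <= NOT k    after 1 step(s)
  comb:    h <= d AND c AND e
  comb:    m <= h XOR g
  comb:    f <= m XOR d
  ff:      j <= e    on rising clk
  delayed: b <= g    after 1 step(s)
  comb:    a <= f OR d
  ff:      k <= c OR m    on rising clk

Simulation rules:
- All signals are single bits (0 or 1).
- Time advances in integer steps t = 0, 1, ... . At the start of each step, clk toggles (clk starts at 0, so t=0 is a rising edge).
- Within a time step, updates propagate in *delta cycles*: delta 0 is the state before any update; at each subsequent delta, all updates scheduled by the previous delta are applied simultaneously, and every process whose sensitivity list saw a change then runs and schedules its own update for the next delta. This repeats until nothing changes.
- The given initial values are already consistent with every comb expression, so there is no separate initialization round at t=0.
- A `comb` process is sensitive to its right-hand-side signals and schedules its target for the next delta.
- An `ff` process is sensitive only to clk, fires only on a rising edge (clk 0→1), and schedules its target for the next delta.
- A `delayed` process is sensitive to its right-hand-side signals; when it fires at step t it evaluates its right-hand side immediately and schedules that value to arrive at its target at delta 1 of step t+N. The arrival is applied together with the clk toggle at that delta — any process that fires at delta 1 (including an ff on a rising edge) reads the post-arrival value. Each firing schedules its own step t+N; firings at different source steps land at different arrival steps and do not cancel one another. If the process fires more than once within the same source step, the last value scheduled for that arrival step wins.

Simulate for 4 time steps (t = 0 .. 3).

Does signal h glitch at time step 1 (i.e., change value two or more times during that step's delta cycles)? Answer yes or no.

t0.Δ0 a=1 c=1 clk=0 d=1 h=1 m=0 g=1 k=0 b=1 e=1 f=1 j=0
t0.Δ1 a=1 c=1 clk=1 d=1 h=1 m=0 g=1 k=0 b=1 e=1 f=1 j=0
t0.Δ2 a=1 c=1 clk=1 d=1 h=1 m=0 g=1 k=1 b=1 e=1 f=1 j=1
t1.Δ0 a=1 c=1 clk=1 d=1 h=1 m=0 g=1 k=1 b=1 e=1 f=1 j=1
t1.Δ1 a=1 c=1 clk=0 d=0 h=1 m=0 g=1 k=1 b=1 e=1 f=1 j=1
t1.Δ2 a=1 c=1 clk=0 d=0 h=0 m=0 g=1 k=1 b=1 e=1 f=0 j=1
t1.Δ3 a=0 c=1 clk=0 d=0 h=0 m=1 g=1 k=1 b=1 e=1 f=0 j=1
t1.Δ4 a=0 c=1 clk=0 d=0 h=0 m=1 g=1 k=1 b=1 e=1 f=1 j=1
t1.Δ5 a=1 c=1 clk=0 d=0 h=0 m=1 g=1 k=1 b=1 e=1 f=1 j=1
t2.Δ0 a=1 c=1 clk=0 d=0 h=0 m=1 g=1 k=1 b=1 e=1 f=1 j=1
t2.Δ1 a=1 c=1 clk=1 d=0 h=0 m=1 g=1 k=1 b=1 e=1 f=1 j=1
t3.Δ0 a=1 c=1 clk=1 d=0 h=0 m=1 g=1 k=1 b=1 e=1 f=1 j=1
t3.Δ1 a=1 c=1 clk=0 d=0 h=0 m=1 g=1 k=1 b=1 e=1 f=1 j=1

no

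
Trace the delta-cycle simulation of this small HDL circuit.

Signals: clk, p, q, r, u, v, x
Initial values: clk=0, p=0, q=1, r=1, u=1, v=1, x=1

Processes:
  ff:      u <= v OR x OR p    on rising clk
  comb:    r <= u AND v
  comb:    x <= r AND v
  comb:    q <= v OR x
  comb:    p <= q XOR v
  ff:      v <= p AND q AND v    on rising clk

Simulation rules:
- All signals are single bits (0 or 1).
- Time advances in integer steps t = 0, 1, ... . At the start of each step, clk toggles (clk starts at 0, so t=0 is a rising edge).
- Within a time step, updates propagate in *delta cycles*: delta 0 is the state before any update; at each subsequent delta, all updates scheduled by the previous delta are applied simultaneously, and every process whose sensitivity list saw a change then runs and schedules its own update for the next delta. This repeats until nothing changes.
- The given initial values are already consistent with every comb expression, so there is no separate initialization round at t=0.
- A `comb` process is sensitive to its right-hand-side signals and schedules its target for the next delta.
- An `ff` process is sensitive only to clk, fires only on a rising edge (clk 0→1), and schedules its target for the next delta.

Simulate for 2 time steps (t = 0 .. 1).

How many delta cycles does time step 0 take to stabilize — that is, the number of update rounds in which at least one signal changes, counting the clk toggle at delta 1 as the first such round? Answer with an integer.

5

[bits: clk,v,r,x,q,u,p]
t=0: Δ0=0111110 Δ1=1111110 Δ2=1011110 Δ3=1000111 Δ4=1000011 Δ5=1000010 | 5Δ
t=1: Δ0=1000010 Δ1=0000010 | 1Δ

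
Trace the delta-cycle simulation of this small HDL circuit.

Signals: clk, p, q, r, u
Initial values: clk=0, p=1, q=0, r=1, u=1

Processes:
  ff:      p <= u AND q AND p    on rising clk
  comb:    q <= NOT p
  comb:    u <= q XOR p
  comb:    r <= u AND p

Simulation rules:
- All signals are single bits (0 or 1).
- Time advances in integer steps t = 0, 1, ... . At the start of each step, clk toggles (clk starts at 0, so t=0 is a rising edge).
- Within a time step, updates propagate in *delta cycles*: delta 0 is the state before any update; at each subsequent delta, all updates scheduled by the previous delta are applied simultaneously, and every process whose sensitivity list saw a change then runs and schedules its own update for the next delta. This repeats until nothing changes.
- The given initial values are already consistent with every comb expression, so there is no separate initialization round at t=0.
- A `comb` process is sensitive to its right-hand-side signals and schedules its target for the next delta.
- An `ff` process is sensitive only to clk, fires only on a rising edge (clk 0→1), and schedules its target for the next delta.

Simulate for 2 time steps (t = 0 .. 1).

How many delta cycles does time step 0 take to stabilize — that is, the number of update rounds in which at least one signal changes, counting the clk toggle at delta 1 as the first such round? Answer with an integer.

t=0 Δ0: r=1 p=1 u=1 q=0 clk=0
  Δ1: clk:0→1
  Δ2: p:1→0
  Δ3: r:1→0, u:1→0, q:0→1
  Δ4: u:0→1
  (4Δ to stable)
t=1 Δ0: r=0 p=0 u=1 q=1 clk=1
  Δ1: clk:1→0
  (1Δ to stable)

4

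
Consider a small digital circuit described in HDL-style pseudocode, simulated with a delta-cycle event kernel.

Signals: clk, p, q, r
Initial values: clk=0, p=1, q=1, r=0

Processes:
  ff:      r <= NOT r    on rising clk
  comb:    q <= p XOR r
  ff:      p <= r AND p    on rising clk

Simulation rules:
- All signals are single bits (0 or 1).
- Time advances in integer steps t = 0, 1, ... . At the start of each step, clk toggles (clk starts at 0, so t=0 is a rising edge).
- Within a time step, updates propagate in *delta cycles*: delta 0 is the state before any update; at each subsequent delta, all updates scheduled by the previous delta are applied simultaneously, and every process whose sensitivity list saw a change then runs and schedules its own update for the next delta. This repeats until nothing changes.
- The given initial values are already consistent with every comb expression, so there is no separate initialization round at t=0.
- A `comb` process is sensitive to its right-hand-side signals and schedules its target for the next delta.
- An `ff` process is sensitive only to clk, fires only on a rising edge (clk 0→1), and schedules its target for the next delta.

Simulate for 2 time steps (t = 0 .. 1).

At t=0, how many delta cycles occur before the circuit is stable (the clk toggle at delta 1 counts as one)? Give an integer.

2

t0.Δ0 r=0 p=1 clk=0 q=1
t0.Δ1 r=0 p=1 clk=1 q=1
t0.Δ2 r=1 p=0 clk=1 q=1
t1.Δ0 r=1 p=0 clk=1 q=1
t1.Δ1 r=1 p=0 clk=0 q=1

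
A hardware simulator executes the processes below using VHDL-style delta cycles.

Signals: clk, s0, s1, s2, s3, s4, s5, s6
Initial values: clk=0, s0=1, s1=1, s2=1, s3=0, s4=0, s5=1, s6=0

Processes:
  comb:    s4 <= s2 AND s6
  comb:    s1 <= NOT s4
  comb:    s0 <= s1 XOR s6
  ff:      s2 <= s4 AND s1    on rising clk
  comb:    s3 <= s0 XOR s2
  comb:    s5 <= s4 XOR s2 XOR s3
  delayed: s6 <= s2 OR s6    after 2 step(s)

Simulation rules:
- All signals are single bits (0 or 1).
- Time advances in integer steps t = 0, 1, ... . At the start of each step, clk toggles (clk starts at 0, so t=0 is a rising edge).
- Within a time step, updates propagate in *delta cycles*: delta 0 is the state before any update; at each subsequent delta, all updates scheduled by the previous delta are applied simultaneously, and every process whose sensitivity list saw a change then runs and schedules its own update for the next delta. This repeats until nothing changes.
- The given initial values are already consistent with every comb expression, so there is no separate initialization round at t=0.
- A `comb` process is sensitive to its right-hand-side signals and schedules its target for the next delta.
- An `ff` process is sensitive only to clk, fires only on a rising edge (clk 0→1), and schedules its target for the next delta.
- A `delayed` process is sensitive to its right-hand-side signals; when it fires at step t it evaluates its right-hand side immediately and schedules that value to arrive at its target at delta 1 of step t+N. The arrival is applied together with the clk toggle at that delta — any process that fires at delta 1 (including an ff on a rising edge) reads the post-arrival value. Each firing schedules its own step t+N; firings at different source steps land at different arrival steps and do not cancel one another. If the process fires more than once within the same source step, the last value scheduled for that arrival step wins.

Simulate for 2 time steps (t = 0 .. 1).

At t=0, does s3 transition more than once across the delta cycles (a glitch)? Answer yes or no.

t0.Δ0 s3=0 s5=1 clk=0 s6=0 s1=1 s4=0 s0=1 s2=1
t0.Δ1 s3=0 s5=1 clk=1 s6=0 s1=1 s4=0 s0=1 s2=1
t0.Δ2 s3=0 s5=1 clk=1 s6=0 s1=1 s4=0 s0=1 s2=0
t0.Δ3 s3=1 s5=0 clk=1 s6=0 s1=1 s4=0 s0=1 s2=0
t0.Δ4 s3=1 s5=1 clk=1 s6=0 s1=1 s4=0 s0=1 s2=0
t1.Δ0 s3=1 s5=1 clk=1 s6=0 s1=1 s4=0 s0=1 s2=0
t1.Δ1 s3=1 s5=1 clk=0 s6=0 s1=1 s4=0 s0=1 s2=0

no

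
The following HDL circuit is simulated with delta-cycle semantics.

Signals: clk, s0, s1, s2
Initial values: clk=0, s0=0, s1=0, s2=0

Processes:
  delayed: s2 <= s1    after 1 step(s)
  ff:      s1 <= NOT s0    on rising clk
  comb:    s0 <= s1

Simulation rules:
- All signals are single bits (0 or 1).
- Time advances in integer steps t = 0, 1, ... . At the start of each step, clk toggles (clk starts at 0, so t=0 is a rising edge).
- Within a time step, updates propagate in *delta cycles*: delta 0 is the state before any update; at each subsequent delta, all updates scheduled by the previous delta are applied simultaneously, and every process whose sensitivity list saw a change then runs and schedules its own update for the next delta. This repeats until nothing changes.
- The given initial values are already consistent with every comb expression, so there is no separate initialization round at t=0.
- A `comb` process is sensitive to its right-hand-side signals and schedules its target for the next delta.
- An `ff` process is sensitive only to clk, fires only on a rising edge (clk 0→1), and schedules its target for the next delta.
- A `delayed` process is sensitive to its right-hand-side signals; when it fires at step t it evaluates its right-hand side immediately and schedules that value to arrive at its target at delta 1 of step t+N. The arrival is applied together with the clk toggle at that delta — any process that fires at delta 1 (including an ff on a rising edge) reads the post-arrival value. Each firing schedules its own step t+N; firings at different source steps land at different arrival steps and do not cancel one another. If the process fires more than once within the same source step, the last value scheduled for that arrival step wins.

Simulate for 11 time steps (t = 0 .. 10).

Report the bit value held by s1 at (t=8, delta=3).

1

t0.Δ0 clk=0 s1=0 s2=0 s0=0
t0.Δ1 clk=1 s1=0 s2=0 s0=0
t0.Δ2 clk=1 s1=1 s2=0 s0=0
t0.Δ3 clk=1 s1=1 s2=0 s0=1
t1.Δ0 clk=1 s1=1 s2=0 s0=1
t1.Δ1 clk=0 s1=1 s2=1 s0=1
t2.Δ0 clk=0 s1=1 s2=1 s0=1
t2.Δ1 clk=1 s1=1 s2=1 s0=1
t2.Δ2 clk=1 s1=0 s2=1 s0=1
t2.Δ3 clk=1 s1=0 s2=1 s0=0
t3.Δ0 clk=1 s1=0 s2=1 s0=0
t3.Δ1 clk=0 s1=0 s2=0 s0=0
t4.Δ0 clk=0 s1=0 s2=0 s0=0
t4.Δ1 clk=1 s1=0 s2=0 s0=0
t4.Δ2 clk=1 s1=1 s2=0 s0=0
t4.Δ3 clk=1 s1=1 s2=0 s0=1
t5.Δ0 clk=1 s1=1 s2=0 s0=1
t5.Δ1 clk=0 s1=1 s2=1 s0=1
t6.Δ0 clk=0 s1=1 s2=1 s0=1
t6.Δ1 clk=1 s1=1 s2=1 s0=1
t6.Δ2 clk=1 s1=0 s2=1 s0=1
t6.Δ3 clk=1 s1=0 s2=1 s0=0
t7.Δ0 clk=1 s1=0 s2=1 s0=0
t7.Δ1 clk=0 s1=0 s2=0 s0=0
t8.Δ0 clk=0 s1=0 s2=0 s0=0
t8.Δ1 clk=1 s1=0 s2=0 s0=0
t8.Δ2 clk=1 s1=1 s2=0 s0=0
t8.Δ3 clk=1 s1=1 s2=0 s0=1
t9.Δ0 clk=1 s1=1 s2=0 s0=1
t9.Δ1 clk=0 s1=1 s2=1 s0=1
t10.Δ0 clk=0 s1=1 s2=1 s0=1
t10.Δ1 clk=1 s1=1 s2=1 s0=1
t10.Δ2 clk=1 s1=0 s2=1 s0=1
t10.Δ3 clk=1 s1=0 s2=1 s0=0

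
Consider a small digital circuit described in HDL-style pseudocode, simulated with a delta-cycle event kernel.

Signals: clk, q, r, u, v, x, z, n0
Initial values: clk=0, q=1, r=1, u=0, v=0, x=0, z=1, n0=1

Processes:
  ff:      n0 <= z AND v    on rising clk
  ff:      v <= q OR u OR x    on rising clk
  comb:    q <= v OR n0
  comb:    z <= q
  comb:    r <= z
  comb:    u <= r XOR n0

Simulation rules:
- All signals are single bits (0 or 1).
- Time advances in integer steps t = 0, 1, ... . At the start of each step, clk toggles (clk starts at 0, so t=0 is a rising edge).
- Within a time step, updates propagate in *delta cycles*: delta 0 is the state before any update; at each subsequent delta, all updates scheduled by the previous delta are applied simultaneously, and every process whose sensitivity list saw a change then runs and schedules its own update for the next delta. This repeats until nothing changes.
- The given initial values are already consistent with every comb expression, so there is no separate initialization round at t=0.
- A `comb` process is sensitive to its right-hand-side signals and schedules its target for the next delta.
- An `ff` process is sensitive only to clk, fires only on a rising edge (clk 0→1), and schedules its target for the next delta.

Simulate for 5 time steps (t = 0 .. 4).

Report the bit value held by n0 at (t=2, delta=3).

1

[bits: q,r,x,clk,n0,v,u,z]
t=0: Δ0=11001001 Δ1=11011001 Δ2=11010101 Δ3=11010111 | 3Δ
t=1: Δ0=11010111 Δ1=11000111 | 1Δ
t=2: Δ0=11000111 Δ1=11010111 Δ2=11011111 Δ3=11011101 | 3Δ
t=3: Δ0=11011101 Δ1=11001101 | 1Δ
t=4: Δ0=11001101 Δ1=11011101 | 1Δ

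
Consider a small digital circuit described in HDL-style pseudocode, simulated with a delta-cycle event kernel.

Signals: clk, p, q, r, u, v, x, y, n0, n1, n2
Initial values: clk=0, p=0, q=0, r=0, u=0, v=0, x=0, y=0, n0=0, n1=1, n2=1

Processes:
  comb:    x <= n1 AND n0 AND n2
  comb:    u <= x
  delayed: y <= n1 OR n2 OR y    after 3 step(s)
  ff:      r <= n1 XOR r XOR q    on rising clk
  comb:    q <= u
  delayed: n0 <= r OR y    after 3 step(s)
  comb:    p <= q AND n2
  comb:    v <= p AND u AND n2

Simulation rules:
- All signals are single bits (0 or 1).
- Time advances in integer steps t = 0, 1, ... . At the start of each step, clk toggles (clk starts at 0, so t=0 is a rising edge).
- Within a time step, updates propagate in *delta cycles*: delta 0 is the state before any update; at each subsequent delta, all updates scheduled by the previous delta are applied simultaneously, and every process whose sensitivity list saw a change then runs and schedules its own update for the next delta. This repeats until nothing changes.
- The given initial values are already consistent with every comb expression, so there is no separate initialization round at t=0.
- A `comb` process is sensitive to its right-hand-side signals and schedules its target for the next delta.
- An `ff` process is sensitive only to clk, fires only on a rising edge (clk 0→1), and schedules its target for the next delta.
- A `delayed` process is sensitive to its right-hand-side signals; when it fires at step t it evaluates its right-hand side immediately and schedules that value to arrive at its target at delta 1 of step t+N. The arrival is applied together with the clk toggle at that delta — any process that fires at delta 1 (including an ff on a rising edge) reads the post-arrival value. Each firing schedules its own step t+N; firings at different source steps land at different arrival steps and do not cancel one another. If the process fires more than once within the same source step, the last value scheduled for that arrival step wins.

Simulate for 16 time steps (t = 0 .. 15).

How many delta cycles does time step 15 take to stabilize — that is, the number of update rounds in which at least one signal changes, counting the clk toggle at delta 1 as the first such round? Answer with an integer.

[bits: p,n0,clk,n2,x,v,q,n1,r,y,u]
t=0: Δ0=00010001000 Δ1=00110001000 Δ2=00110001100 | 2Δ
t=1: Δ0=00110001100 Δ1=00010001100 | 1Δ
t=2: Δ0=00010001100 Δ1=00110001100 Δ2=00110001000 | 2Δ
t=3: Δ0=00110001000 Δ1=01010001000 Δ2=01011001000 Δ3=01011001001 Δ4=01011011001 Δ5=11011011001 Δ6=11011111001 | 6Δ
t=4: Δ0=11011111001 Δ1=11111111001 | 1Δ
t=5: Δ0=11111111001 Δ1=10011111001 Δ2=10010111001 Δ3=10010111000 Δ4=10010001000 Δ5=00010001000 | 5Δ
t=6: Δ0=00010001000 Δ1=00110001000 Δ2=00110001100 | 2Δ
t=7: Δ0=00110001100 Δ1=00010001100 | 1Δ
t=8: Δ0=00010001100 Δ1=00110001100 Δ2=00110001000 | 2Δ
t=9: Δ0=00110001000 Δ1=01010001000 Δ2=01011001000 Δ3=01011001001 Δ4=01011011001 Δ5=11011011001 Δ6=11011111001 | 6Δ
t=10: Δ0=11011111001 Δ1=11111111001 | 1Δ
t=11: Δ0=11111111001 Δ1=10011111001 Δ2=10010111001 Δ3=10010111000 Δ4=10010001000 Δ5=00010001000 | 5Δ
t=12: Δ0=00010001000 Δ1=00110001000 Δ2=00110001100 | 2Δ
t=13: Δ0=00110001100 Δ1=00010001100 | 1Δ
t=14: Δ0=00010001100 Δ1=00110001100 Δ2=00110001000 | 2Δ
t=15: Δ0=00110001000 Δ1=01010001000 Δ2=01011001000 Δ3=01011001001 Δ4=01011011001 Δ5=11011011001 Δ6=11011111001 | 6Δ

6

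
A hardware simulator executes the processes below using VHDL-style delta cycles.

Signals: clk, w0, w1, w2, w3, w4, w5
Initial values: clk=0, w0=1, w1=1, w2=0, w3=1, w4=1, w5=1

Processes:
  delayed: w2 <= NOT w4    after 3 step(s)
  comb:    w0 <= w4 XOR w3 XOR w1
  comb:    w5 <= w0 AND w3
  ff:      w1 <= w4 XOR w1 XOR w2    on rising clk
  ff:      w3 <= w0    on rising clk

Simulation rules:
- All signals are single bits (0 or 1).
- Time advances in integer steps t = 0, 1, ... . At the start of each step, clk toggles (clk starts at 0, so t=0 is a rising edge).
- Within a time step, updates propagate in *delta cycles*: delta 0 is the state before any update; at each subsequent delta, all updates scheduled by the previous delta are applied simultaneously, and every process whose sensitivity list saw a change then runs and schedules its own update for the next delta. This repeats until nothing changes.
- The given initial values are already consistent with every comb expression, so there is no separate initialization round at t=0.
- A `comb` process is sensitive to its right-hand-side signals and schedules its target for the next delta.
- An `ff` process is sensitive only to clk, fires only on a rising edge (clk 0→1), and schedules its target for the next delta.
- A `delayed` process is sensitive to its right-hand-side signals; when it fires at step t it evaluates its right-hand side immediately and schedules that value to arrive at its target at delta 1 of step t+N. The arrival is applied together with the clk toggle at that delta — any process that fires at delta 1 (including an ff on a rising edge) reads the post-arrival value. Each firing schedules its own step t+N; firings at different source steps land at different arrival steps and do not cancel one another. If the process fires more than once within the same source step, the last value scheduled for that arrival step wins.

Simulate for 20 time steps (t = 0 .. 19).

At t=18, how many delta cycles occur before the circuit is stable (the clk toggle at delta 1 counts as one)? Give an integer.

2

t=0 Δ0: w5=1 w1=1 clk=0 w2=0 w4=1 w3=1 w0=1
  Δ1: clk:0→1
  Δ2: w1:1→0
  Δ3: w0:1→0
  Δ4: w5:1→0
  (4Δ to stable)
t=1 Δ0: w5=0 w1=0 clk=1 w2=0 w4=1 w3=1 w0=0
  Δ1: clk:1→0
  (1Δ to stable)
t=2 Δ0: w5=0 w1=0 clk=0 w2=0 w4=1 w3=1 w0=0
  Δ1: clk:0→1
  Δ2: w1:0→1, w3:1→0
  (2Δ to stable)
t=3 Δ0: w5=0 w1=1 clk=1 w2=0 w4=1 w3=0 w0=0
  Δ1: clk:1→0
  (1Δ to stable)
t=4 Δ0: w5=0 w1=1 clk=0 w2=0 w4=1 w3=0 w0=0
  Δ1: clk:0→1
  Δ2: w1:1→0
  Δ3: w0:0→1
  (3Δ to stable)
t=5 Δ0: w5=0 w1=0 clk=1 w2=0 w4=1 w3=0 w0=1
  Δ1: clk:1→0
  (1Δ to stable)
t=6 Δ0: w5=0 w1=0 clk=0 w2=0 w4=1 w3=0 w0=1
  Δ1: clk:0→1
  Δ2: w1:0→1, w3:0→1
  Δ3: w5:0→1
  (3Δ to stable)
t=7 Δ0: w5=1 w1=1 clk=1 w2=0 w4=1 w3=1 w0=1
  Δ1: clk:1→0
  (1Δ to stable)
t=8 Δ0: w5=1 w1=1 clk=0 w2=0 w4=1 w3=1 w0=1
  Δ1: clk:0→1
  Δ2: w1:1→0
  Δ3: w0:1→0
  Δ4: w5:1→0
  (4Δ to stable)
t=9 Δ0: w5=0 w1=0 clk=1 w2=0 w4=1 w3=1 w0=0
  Δ1: clk:1→0
  (1Δ to stable)
t=10 Δ0: w5=0 w1=0 clk=0 w2=0 w4=1 w3=1 w0=0
  Δ1: clk:0→1
  Δ2: w1:0→1, w3:1→0
  (2Δ to stable)
t=11 Δ0: w5=0 w1=1 clk=1 w2=0 w4=1 w3=0 w0=0
  Δ1: clk:1→0
  (1Δ to stable)
t=12 Δ0: w5=0 w1=1 clk=0 w2=0 w4=1 w3=0 w0=0
  Δ1: clk:0→1
  Δ2: w1:1→0
  Δ3: w0:0→1
  (3Δ to stable)
t=13 Δ0: w5=0 w1=0 clk=1 w2=0 w4=1 w3=0 w0=1
  Δ1: clk:1→0
  (1Δ to stable)
t=14 Δ0: w5=0 w1=0 clk=0 w2=0 w4=1 w3=0 w0=1
  Δ1: clk:0→1
  Δ2: w1:0→1, w3:0→1
  Δ3: w5:0→1
  (3Δ to stable)
t=15 Δ0: w5=1 w1=1 clk=1 w2=0 w4=1 w3=1 w0=1
  Δ1: clk:1→0
  (1Δ to stable)
t=16 Δ0: w5=1 w1=1 clk=0 w2=0 w4=1 w3=1 w0=1
  Δ1: clk:0→1
  Δ2: w1:1→0
  Δ3: w0:1→0
  Δ4: w5:1→0
  (4Δ to stable)
t=17 Δ0: w5=0 w1=0 clk=1 w2=0 w4=1 w3=1 w0=0
  Δ1: clk:1→0
  (1Δ to stable)
t=18 Δ0: w5=0 w1=0 clk=0 w2=0 w4=1 w3=1 w0=0
  Δ1: clk:0→1
  Δ2: w1:0→1, w3:1→0
  (2Δ to stable)
t=19 Δ0: w5=0 w1=1 clk=1 w2=0 w4=1 w3=0 w0=0
  Δ1: clk:1→0
  (1Δ to stable)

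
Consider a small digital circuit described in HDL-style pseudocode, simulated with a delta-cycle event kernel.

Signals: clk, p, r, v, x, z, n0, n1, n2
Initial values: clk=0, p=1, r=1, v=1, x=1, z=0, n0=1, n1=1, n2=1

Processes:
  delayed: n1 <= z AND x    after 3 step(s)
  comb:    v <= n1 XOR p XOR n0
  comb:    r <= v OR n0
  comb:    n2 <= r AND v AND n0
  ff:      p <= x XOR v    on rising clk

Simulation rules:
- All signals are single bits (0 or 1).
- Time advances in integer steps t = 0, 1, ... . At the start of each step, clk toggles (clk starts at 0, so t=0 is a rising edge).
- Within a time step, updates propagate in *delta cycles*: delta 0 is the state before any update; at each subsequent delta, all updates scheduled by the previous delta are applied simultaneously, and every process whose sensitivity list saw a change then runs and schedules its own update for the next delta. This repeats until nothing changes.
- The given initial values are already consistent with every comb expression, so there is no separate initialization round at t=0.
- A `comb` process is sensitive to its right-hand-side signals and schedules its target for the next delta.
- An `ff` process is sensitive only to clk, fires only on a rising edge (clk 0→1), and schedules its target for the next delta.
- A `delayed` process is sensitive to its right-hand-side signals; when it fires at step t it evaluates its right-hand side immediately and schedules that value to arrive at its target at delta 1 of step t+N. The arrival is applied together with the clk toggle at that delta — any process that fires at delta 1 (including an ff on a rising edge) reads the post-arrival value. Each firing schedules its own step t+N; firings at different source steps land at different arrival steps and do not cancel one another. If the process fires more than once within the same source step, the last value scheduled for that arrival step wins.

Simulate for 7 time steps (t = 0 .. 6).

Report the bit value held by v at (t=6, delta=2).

t=0 Δ0: clk=0 z=0 p=1 x=1 n0=1 r=1 n1=1 n2=1 v=1
  Δ1: clk:0→1
  Δ2: p:1→0
  Δ3: v:1→0
  Δ4: n2:1→0
  (4Δ to stable)
t=1 Δ0: clk=1 z=0 p=0 x=1 n0=1 r=1 n1=1 n2=0 v=0
  Δ1: clk:1→0
  (1Δ to stable)
t=2 Δ0: clk=0 z=0 p=0 x=1 n0=1 r=1 n1=1 n2=0 v=0
  Δ1: clk:0→1
  Δ2: p:0→1
  Δ3: v:0→1
  Δ4: n2:0→1
  (4Δ to stable)
t=3 Δ0: clk=1 z=0 p=1 x=1 n0=1 r=1 n1=1 n2=1 v=1
  Δ1: clk:1→0
  (1Δ to stable)
t=4 Δ0: clk=0 z=0 p=1 x=1 n0=1 r=1 n1=1 n2=1 v=1
  Δ1: clk:0→1
  Δ2: p:1→0
  Δ3: v:1→0
  Δ4: n2:1→0
  (4Δ to stable)
t=5 Δ0: clk=1 z=0 p=0 x=1 n0=1 r=1 n1=1 n2=0 v=0
  Δ1: clk:1→0
  (1Δ to stable)
t=6 Δ0: clk=0 z=0 p=0 x=1 n0=1 r=1 n1=1 n2=0 v=0
  Δ1: clk:0→1
  Δ2: p:0→1
  Δ3: v:0→1
  Δ4: n2:0→1
  (4Δ to stable)

0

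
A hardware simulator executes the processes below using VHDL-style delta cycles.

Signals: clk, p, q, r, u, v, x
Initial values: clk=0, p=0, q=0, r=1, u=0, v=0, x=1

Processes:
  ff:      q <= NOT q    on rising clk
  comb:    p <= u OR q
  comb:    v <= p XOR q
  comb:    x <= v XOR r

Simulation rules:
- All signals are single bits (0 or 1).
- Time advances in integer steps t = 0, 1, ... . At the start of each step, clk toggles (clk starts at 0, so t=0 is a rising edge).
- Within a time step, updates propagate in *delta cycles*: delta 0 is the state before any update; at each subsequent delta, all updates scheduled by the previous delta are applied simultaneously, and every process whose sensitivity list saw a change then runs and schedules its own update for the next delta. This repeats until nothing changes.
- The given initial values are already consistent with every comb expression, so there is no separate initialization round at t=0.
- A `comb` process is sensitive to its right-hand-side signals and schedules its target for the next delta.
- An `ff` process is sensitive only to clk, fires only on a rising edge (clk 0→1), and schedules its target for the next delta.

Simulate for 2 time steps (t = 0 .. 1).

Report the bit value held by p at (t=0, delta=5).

1

t0.Δ0 r=1 u=0 x=1 p=0 v=0 q=0 clk=0
t0.Δ1 r=1 u=0 x=1 p=0 v=0 q=0 clk=1
t0.Δ2 r=1 u=0 x=1 p=0 v=0 q=1 clk=1
t0.Δ3 r=1 u=0 x=1 p=1 v=1 q=1 clk=1
t0.Δ4 r=1 u=0 x=0 p=1 v=0 q=1 clk=1
t0.Δ5 r=1 u=0 x=1 p=1 v=0 q=1 clk=1
t1.Δ0 r=1 u=0 x=1 p=1 v=0 q=1 clk=1
t1.Δ1 r=1 u=0 x=1 p=1 v=0 q=1 clk=0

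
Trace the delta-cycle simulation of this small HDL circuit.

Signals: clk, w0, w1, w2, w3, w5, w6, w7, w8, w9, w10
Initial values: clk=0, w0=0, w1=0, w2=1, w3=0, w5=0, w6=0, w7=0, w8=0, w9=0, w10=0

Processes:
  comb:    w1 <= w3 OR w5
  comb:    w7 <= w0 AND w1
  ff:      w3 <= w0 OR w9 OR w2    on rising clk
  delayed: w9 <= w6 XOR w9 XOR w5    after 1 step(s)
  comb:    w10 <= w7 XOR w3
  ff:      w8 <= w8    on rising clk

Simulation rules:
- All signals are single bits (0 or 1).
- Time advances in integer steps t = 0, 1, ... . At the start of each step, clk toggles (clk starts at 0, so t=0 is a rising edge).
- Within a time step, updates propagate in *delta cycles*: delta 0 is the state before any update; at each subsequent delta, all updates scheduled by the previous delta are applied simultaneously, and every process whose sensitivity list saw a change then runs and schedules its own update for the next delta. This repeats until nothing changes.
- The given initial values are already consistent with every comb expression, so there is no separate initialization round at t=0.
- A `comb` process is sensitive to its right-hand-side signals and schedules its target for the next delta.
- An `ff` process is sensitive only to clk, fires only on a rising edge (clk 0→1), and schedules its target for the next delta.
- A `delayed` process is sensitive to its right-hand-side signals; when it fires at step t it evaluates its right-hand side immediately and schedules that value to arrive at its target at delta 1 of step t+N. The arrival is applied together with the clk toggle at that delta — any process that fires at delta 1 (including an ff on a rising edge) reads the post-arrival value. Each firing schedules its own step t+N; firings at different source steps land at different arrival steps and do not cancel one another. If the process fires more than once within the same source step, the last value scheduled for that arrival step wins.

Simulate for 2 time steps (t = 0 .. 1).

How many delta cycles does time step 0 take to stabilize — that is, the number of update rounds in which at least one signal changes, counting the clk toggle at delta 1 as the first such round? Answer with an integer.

3

[bits: w6,w10,w3,clk,w2,w8,w5,w0,w9,w1,w7]
t=0: Δ0=00001000000 Δ1=00011000000 Δ2=00111000000 Δ3=01111000010 | 3Δ
t=1: Δ0=01111000010 Δ1=01101000010 | 1Δ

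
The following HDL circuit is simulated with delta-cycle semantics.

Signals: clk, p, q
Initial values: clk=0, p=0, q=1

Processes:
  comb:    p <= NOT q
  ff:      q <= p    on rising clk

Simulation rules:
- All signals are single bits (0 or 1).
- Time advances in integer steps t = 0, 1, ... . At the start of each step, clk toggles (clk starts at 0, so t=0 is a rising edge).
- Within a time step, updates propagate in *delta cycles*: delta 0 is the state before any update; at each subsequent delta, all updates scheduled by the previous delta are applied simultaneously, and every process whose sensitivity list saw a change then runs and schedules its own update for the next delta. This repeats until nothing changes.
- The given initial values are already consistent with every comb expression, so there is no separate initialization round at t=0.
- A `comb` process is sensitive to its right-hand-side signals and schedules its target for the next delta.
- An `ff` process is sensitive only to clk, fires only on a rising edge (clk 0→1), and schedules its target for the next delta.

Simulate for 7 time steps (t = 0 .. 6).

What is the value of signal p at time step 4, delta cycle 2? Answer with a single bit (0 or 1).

0

[bits: clk,q,p]
t=0: Δ0=010 Δ1=110 Δ2=100 Δ3=101 | 3Δ
t=1: Δ0=101 Δ1=001 | 1Δ
t=2: Δ0=001 Δ1=101 Δ2=111 Δ3=110 | 3Δ
t=3: Δ0=110 Δ1=010 | 1Δ
t=4: Δ0=010 Δ1=110 Δ2=100 Δ3=101 | 3Δ
t=5: Δ0=101 Δ1=001 | 1Δ
t=6: Δ0=001 Δ1=101 Δ2=111 Δ3=110 | 3Δ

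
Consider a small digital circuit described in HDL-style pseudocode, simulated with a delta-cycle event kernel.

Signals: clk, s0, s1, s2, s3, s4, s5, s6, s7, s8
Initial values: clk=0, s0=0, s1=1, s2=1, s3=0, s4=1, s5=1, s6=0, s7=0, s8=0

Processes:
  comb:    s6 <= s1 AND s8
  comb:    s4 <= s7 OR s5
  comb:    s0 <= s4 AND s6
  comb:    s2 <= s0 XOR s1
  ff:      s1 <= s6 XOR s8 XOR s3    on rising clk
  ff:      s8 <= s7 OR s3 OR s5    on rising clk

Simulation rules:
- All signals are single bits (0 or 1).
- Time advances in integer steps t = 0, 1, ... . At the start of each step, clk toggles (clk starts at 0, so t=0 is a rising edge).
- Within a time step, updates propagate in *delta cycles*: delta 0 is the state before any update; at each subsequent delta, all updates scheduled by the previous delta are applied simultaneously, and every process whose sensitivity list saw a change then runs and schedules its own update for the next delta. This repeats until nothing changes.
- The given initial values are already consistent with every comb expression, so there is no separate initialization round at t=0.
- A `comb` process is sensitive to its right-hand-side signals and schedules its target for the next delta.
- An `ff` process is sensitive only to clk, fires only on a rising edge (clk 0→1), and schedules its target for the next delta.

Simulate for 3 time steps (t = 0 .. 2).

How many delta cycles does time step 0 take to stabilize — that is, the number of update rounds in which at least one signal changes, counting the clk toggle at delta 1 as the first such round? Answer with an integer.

3

t=0 Δ0: s1=1 s6=0 s0=0 s4=1 clk=0 s5=1 s3=0 s7=0 s2=1 s8=0
  Δ1: clk:0→1
  Δ2: s1:1→0, s8:0→1
  Δ3: s2:1→0
  (3Δ to stable)
t=1 Δ0: s1=0 s6=0 s0=0 s4=1 clk=1 s5=1 s3=0 s7=0 s2=0 s8=1
  Δ1: clk:1→0
  (1Δ to stable)
t=2 Δ0: s1=0 s6=0 s0=0 s4=1 clk=0 s5=1 s3=0 s7=0 s2=0 s8=1
  Δ1: clk:0→1
  Δ2: s1:0→1
  Δ3: s6:0→1, s2:0→1
  Δ4: s0:0→1
  Δ5: s2:1→0
  (5Δ to stable)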